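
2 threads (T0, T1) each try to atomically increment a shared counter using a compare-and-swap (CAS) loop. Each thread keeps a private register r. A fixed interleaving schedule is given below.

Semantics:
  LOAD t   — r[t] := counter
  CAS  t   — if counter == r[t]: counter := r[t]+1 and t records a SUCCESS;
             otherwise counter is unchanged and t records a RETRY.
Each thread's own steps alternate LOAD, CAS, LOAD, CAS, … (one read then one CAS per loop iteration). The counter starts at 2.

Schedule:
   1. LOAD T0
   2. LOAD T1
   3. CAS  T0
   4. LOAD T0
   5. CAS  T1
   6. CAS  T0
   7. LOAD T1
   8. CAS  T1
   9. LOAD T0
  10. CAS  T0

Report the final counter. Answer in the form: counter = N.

1. LOAD T0 → mem=2 r[T0]=2 [LOAD]
2. LOAD T1 → mem=2 r[T1]=2 [LOAD]
3. CAS T0 → mem=3 r[T0]=2 [OK]
4. LOAD T0 → mem=3 r[T0]=3 [LOAD]
5. CAS T1 → mem=3 r[T1]=2 [RETRY]
6. CAS T0 → mem=4 r[T0]=3 [OK]
7. LOAD T1 → mem=4 r[T1]=4 [LOAD]
8. CAS T1 → mem=5 r[T1]=4 [OK]
9. LOAD T0 → mem=5 r[T0]=5 [LOAD]
10. CAS T0 → mem=6 r[T0]=5 [OK]

counter = 6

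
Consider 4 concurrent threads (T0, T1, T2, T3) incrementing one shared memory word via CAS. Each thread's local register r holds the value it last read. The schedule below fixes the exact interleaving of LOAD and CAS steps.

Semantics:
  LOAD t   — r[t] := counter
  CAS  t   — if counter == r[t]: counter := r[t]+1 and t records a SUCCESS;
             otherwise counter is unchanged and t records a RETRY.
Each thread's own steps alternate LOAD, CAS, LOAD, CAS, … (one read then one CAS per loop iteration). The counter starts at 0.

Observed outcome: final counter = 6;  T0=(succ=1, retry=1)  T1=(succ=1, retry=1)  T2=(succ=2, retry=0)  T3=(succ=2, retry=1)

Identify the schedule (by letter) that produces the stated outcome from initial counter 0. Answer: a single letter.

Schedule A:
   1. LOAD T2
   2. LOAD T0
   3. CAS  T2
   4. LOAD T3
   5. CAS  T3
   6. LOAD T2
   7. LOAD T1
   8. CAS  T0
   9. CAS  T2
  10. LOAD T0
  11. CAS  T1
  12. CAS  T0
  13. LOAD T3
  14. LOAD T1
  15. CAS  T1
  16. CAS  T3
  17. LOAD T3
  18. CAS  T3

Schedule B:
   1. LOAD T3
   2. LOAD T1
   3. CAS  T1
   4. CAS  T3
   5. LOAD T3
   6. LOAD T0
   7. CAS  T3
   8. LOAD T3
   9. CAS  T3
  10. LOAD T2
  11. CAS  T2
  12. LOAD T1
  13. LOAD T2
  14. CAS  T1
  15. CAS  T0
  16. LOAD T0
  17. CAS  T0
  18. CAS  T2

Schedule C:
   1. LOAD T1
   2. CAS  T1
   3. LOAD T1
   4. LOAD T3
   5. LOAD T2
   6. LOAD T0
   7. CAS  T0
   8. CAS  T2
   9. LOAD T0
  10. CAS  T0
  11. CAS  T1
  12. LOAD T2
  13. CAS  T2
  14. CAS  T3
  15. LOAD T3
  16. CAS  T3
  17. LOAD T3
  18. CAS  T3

Simulating candidate A:
[1] T2.load  rd  (counter 0, T2.r 0)
[2] T0.load  rd  (counter 0, T0.r 0)
[3] T2.cas  hit  (counter 1, T2.r 0)
[4] T3.load  rd  (counter 1, T3.r 1)
[5] T3.cas  hit  (counter 2, T3.r 1)
[6] T2.load  rd  (counter 2, T2.r 2)
[7] T1.load  rd  (counter 2, T1.r 2)
[8] T0.cas  miss  (counter 2, T0.r 0)
[9] T2.cas  hit  (counter 3, T2.r 2)
[10] T0.load  rd  (counter 3, T0.r 3)
[11] T1.cas  miss  (counter 3, T1.r 2)
[12] T0.cas  hit  (counter 4, T0.r 3)
[13] T3.load  rd  (counter 4, T3.r 4)
[14] T1.load  rd  (counter 4, T1.r 4)
[15] T1.cas  hit  (counter 5, T1.r 4)
[16] T3.cas  miss  (counter 5, T3.r 4)
[17] T3.load  rd  (counter 5, T3.r 5)
[18] T3.cas  hit  (counter 6, T3.r 5)

A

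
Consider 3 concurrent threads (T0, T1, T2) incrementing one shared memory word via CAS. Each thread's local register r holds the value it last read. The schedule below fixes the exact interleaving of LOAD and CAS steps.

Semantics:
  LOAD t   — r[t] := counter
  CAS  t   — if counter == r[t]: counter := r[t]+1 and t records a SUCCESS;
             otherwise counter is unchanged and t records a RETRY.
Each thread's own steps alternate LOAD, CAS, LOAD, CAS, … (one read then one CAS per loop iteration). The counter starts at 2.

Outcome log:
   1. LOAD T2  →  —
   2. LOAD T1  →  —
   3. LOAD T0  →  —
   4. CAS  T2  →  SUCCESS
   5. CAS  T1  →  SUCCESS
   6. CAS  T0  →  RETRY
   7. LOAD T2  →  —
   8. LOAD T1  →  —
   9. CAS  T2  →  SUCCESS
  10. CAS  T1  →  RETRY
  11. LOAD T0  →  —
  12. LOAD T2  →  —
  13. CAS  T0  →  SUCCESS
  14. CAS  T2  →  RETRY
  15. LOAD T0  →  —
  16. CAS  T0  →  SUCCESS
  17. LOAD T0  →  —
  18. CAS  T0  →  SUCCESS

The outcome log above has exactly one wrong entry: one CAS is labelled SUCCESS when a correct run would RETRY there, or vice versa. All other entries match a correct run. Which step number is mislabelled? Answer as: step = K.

step = 5

Re-executing:
1. LOAD T2 → mem=2 r[T2]=2 [LOAD]
2. LOAD T1 → mem=2 r[T1]=2 [LOAD]
3. LOAD T0 → mem=2 r[T0]=2 [LOAD]
4. CAS T2 → mem=3 r[T2]=2 [OK]
5. CAS T1 → mem=3 r[T1]=2 [RETRY]
6. CAS T0 → mem=3 r[T0]=2 [RETRY]
7. LOAD T2 → mem=3 r[T2]=3 [LOAD]
8. LOAD T1 → mem=3 r[T1]=3 [LOAD]
9. CAS T2 → mem=4 r[T2]=3 [OK]
10. CAS T1 → mem=4 r[T1]=3 [RETRY]
11. LOAD T0 → mem=4 r[T0]=4 [LOAD]
12. LOAD T2 → mem=4 r[T2]=4 [LOAD]
13. CAS T0 → mem=5 r[T0]=4 [OK]
14. CAS T2 → mem=5 r[T2]=4 [RETRY]
15. LOAD T0 → mem=5 r[T0]=5 [LOAD]
16. CAS T0 → mem=6 r[T0]=5 [OK]
17. LOAD T0 → mem=6 r[T0]=6 [LOAD]
18. CAS T0 → mem=7 r[T0]=6 [OK]
Flip is step 5.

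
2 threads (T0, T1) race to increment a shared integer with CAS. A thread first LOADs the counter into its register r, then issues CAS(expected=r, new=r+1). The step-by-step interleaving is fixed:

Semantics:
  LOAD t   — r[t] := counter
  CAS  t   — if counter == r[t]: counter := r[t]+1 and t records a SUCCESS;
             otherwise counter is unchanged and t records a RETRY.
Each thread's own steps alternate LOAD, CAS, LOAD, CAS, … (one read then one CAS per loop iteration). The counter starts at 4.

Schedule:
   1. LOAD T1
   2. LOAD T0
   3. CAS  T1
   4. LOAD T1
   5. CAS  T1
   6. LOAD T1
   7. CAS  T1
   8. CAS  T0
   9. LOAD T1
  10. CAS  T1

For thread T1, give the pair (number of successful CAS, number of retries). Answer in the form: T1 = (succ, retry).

T1 = (4, 0)

[1] T1.load  rd  (counter 4, T1.r 4)
[2] T0.load  rd  (counter 4, T0.r 4)
[3] T1.cas  hit  (counter 5, T1.r 4)
[4] T1.load  rd  (counter 5, T1.r 5)
[5] T1.cas  hit  (counter 6, T1.r 5)
[6] T1.load  rd  (counter 6, T1.r 6)
[7] T1.cas  hit  (counter 7, T1.r 6)
[8] T0.cas  miss  (counter 7, T0.r 4)
[9] T1.load  rd  (counter 7, T1.r 7)
[10] T1.cas  hit  (counter 8, T1.r 7)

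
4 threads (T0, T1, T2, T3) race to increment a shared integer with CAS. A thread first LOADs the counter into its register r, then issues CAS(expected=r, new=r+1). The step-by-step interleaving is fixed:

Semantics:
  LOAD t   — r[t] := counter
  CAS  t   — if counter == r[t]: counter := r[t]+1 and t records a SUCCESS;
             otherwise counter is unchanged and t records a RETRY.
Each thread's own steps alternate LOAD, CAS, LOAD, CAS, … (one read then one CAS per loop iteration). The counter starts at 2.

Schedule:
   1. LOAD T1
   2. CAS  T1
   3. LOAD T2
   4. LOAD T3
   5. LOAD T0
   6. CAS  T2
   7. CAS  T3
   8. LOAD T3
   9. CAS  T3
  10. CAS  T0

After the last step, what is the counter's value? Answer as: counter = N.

counter = 5

[1] T1.load  rd  (counter 2, T1.r 2)
[2] T1.cas  hit  (counter 3, T1.r 2)
[3] T2.load  rd  (counter 3, T2.r 3)
[4] T3.load  rd  (counter 3, T3.r 3)
[5] T0.load  rd  (counter 3, T0.r 3)
[6] T2.cas  hit  (counter 4, T2.r 3)
[7] T3.cas  miss  (counter 4, T3.r 3)
[8] T3.load  rd  (counter 4, T3.r 4)
[9] T3.cas  hit  (counter 5, T3.r 4)
[10] T0.cas  miss  (counter 5, T0.r 3)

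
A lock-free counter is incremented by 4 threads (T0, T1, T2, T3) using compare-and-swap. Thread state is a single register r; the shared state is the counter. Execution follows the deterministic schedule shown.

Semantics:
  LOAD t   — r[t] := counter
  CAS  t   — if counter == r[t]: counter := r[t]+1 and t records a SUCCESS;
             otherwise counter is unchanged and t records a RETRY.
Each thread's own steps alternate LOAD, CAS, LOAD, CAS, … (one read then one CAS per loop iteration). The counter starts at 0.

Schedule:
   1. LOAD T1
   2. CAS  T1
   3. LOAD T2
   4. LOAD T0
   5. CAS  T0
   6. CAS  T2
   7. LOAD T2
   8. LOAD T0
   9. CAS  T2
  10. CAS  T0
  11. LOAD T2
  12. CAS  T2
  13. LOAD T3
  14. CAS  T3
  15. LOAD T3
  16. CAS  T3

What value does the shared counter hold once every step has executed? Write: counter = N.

[1] T1.load  rd  (counter 0, T1.r 0)
[2] T1.cas  hit  (counter 1, T1.r 0)
[3] T2.load  rd  (counter 1, T2.r 1)
[4] T0.load  rd  (counter 1, T0.r 1)
[5] T0.cas  hit  (counter 2, T0.r 1)
[6] T2.cas  miss  (counter 2, T2.r 1)
[7] T2.load  rd  (counter 2, T2.r 2)
[8] T0.load  rd  (counter 2, T0.r 2)
[9] T2.cas  hit  (counter 3, T2.r 2)
[10] T0.cas  miss  (counter 3, T0.r 2)
[11] T2.load  rd  (counter 3, T2.r 3)
[12] T2.cas  hit  (counter 4, T2.r 3)
[13] T3.load  rd  (counter 4, T3.r 4)
[14] T3.cas  hit  (counter 5, T3.r 4)
[15] T3.load  rd  (counter 5, T3.r 5)
[16] T3.cas  hit  (counter 6, T3.r 5)

counter = 6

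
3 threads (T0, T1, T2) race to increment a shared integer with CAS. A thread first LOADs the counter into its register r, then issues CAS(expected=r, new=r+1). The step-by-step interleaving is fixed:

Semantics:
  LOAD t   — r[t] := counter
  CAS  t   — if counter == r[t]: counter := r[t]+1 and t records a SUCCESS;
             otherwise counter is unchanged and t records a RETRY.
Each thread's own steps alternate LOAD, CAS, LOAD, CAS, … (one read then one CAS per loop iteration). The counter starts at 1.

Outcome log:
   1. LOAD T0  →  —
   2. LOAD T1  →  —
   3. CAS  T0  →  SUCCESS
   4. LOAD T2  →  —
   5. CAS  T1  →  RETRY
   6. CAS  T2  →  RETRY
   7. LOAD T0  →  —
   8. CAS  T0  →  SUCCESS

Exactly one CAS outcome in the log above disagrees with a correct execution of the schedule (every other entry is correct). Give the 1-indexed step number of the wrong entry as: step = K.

step = 6

Reference trace:
step 1: T0 LOAD ⇒ load; ctr=1 reg=1
step 2: T1 LOAD ⇒ load; ctr=1 reg=1
step 3: T0 CAS ⇒ ok; ctr=2 reg=1
step 4: T2 LOAD ⇒ load; ctr=2 reg=2
step 5: T1 CAS ⇒ retry; ctr=2 reg=1
step 6: T2 CAS ⇒ ok; ctr=3 reg=2
step 7: T0 LOAD ⇒ load; ctr=3 reg=3
step 8: T0 CAS ⇒ ok; ctr=4 reg=3
Mismatch at 6.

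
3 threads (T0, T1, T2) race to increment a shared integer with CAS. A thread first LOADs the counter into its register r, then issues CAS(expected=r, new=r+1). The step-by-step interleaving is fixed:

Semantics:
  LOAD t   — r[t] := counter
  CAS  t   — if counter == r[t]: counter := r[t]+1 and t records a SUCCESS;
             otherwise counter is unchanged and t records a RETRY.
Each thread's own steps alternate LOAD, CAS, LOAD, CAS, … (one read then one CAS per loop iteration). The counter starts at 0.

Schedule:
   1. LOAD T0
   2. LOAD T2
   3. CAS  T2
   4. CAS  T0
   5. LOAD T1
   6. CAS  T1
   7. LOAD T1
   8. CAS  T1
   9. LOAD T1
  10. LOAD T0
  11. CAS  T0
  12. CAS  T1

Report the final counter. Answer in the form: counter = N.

step 1: T0 LOAD ⇒ load; ctr=0 reg=0
step 2: T2 LOAD ⇒ load; ctr=0 reg=0
step 3: T2 CAS ⇒ ok; ctr=1 reg=0
step 4: T0 CAS ⇒ retry; ctr=1 reg=0
step 5: T1 LOAD ⇒ load; ctr=1 reg=1
step 6: T1 CAS ⇒ ok; ctr=2 reg=1
step 7: T1 LOAD ⇒ load; ctr=2 reg=2
step 8: T1 CAS ⇒ ok; ctr=3 reg=2
step 9: T1 LOAD ⇒ load; ctr=3 reg=3
step 10: T0 LOAD ⇒ load; ctr=3 reg=3
step 11: T0 CAS ⇒ ok; ctr=4 reg=3
step 12: T1 CAS ⇒ retry; ctr=4 reg=3

counter = 4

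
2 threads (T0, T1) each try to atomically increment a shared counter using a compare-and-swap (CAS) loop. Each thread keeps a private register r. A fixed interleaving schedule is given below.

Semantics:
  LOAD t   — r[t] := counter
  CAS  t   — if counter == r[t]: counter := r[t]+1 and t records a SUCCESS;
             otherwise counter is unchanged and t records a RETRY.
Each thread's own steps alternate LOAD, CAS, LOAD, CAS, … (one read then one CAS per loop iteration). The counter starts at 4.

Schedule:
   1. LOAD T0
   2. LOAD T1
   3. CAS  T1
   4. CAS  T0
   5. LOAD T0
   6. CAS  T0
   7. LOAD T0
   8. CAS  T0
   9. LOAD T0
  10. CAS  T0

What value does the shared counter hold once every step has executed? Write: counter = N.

T0 LOAD — after: cnt=4, r=4 — load
T1 LOAD — after: cnt=4, r=4 — load
T1 CAS — after: cnt=5, r=4 — ok
T0 CAS — after: cnt=5, r=4 — retry
T0 LOAD — after: cnt=5, r=5 — load
T0 CAS — after: cnt=6, r=5 — ok
T0 LOAD — after: cnt=6, r=6 — load
T0 CAS — after: cnt=7, r=6 — ok
T0 LOAD — after: cnt=7, r=7 — load
T0 CAS — after: cnt=8, r=7 — ok

counter = 8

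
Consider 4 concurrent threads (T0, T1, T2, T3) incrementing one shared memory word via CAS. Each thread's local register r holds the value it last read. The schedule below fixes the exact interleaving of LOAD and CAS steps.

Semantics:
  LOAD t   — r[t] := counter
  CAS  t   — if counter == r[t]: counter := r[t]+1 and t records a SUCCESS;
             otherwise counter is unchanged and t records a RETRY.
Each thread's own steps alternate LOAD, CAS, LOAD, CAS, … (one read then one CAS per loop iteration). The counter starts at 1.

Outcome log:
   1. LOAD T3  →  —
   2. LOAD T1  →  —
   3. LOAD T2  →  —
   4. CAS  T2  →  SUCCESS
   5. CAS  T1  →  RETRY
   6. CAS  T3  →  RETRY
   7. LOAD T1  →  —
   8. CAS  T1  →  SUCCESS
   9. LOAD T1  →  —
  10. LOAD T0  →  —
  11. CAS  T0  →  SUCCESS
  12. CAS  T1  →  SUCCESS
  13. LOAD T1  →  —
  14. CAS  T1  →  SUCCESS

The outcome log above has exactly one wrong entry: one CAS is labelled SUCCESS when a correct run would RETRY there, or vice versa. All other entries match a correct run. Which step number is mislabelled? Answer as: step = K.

step = 12

Re-executing:
   1) LOAD T3:  M=1  r_T3=1
   2) LOAD T1:  M=1  r_T1=1
   3) LOAD T2:  M=1  r_T2=1
   4) CAS  T2:  M=2  r_T2=1 ✓
   5) CAS  T1:  M=2  r_T1=1 ✗
   6) CAS  T3:  M=2  r_T3=1 ✗
   7) LOAD T1:  M=2  r_T1=2
   8) CAS  T1:  M=3  r_T1=2 ✓
   9) LOAD T1:  M=3  r_T1=3
  10) LOAD T0:  M=3  r_T0=3
  11) CAS  T0:  M=4  r_T0=3 ✓
  12) CAS  T1:  M=4  r_T1=3 ✗
  13) LOAD T1:  M=4  r_T1=4
  14) CAS  T1:  M=5  r_T1=4 ✓
Mismatch at 12.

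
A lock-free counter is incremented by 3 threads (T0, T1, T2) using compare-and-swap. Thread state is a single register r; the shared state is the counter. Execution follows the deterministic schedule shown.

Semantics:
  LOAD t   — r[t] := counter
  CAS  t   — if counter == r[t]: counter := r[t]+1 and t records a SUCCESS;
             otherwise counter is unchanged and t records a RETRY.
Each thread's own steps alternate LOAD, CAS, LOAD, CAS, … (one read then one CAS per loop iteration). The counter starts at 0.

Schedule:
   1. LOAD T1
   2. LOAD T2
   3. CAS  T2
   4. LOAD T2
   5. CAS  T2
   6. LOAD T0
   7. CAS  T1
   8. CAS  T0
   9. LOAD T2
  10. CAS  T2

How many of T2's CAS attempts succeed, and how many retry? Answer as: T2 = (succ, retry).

[1] T1.load  rd  (counter 0, T1.r 0)
[2] T2.load  rd  (counter 0, T2.r 0)
[3] T2.cas  hit  (counter 1, T2.r 0)
[4] T2.load  rd  (counter 1, T2.r 1)
[5] T2.cas  hit  (counter 2, T2.r 1)
[6] T0.load  rd  (counter 2, T0.r 2)
[7] T1.cas  miss  (counter 2, T1.r 0)
[8] T0.cas  hit  (counter 3, T0.r 2)
[9] T2.load  rd  (counter 3, T2.r 3)
[10] T2.cas  hit  (counter 4, T2.r 3)

T2 = (3, 0)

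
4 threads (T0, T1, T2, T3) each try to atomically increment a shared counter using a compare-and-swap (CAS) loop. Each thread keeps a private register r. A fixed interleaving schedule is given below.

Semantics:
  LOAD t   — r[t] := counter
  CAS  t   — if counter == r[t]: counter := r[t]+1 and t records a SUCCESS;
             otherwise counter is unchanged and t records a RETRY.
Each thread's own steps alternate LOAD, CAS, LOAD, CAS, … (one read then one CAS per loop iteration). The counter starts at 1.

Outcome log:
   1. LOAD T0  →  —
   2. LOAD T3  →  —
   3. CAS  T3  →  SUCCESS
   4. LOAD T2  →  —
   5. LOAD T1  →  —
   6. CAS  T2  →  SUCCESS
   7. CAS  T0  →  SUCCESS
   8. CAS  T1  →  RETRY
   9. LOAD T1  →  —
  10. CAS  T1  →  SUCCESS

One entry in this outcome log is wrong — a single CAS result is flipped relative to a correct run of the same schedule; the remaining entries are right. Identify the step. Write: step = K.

step = 7

Correct run:
step 1: T0 LOAD ⇒ load; ctr=1 reg=1
step 2: T3 LOAD ⇒ load; ctr=1 reg=1
step 3: T3 CAS ⇒ ok; ctr=2 reg=1
step 4: T2 LOAD ⇒ load; ctr=2 reg=2
step 5: T1 LOAD ⇒ load; ctr=2 reg=2
step 6: T2 CAS ⇒ ok; ctr=3 reg=2
step 7: T0 CAS ⇒ retry; ctr=3 reg=1
step 8: T1 CAS ⇒ retry; ctr=3 reg=2
step 9: T1 LOAD ⇒ load; ctr=3 reg=3
step 10: T1 CAS ⇒ ok; ctr=4 reg=3
Mismatch at 7.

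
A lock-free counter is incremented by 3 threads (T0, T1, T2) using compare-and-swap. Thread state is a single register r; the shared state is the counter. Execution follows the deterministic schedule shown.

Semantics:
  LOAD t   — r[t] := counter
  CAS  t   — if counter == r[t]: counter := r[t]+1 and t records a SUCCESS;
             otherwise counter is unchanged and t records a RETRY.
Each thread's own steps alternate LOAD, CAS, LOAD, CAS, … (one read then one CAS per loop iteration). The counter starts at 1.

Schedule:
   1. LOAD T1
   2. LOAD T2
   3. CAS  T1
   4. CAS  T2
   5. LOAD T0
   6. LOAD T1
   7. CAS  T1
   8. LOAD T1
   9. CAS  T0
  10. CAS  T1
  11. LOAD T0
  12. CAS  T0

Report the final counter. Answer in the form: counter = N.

counter = 5

   1) LOAD T1:  M=1  r_T1=1
   2) LOAD T2:  M=1  r_T2=1
   3) CAS  T1:  M=2  r_T1=1 ✓
   4) CAS  T2:  M=2  r_T2=1 ✗
   5) LOAD T0:  M=2  r_T0=2
   6) LOAD T1:  M=2  r_T1=2
   7) CAS  T1:  M=3  r_T1=2 ✓
   8) LOAD T1:  M=3  r_T1=3
   9) CAS  T0:  M=3  r_T0=2 ✗
  10) CAS  T1:  M=4  r_T1=3 ✓
  11) LOAD T0:  M=4  r_T0=4
  12) CAS  T0:  M=5  r_T0=4 ✓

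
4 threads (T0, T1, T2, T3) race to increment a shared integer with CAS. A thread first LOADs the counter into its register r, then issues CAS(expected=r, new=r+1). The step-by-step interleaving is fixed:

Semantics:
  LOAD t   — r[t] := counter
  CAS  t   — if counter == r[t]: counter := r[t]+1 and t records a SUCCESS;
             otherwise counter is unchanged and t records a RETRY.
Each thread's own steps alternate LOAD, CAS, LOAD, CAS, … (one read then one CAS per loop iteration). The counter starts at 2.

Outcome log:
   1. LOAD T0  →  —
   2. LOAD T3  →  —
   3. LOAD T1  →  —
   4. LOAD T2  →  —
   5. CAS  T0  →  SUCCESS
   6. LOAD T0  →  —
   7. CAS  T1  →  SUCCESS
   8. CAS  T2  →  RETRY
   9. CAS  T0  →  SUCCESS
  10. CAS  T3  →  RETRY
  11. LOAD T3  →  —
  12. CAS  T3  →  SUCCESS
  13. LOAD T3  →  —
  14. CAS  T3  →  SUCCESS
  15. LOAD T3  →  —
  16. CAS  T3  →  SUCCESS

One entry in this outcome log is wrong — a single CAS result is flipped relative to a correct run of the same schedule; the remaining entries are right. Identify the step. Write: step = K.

Reference trace:
[1] T0.load  rd  (counter 2, T0.r 2)
[2] T3.load  rd  (counter 2, T3.r 2)
[3] T1.load  rd  (counter 2, T1.r 2)
[4] T2.load  rd  (counter 2, T2.r 2)
[5] T0.cas  hit  (counter 3, T0.r 2)
[6] T0.load  rd  (counter 3, T0.r 3)
[7] T1.cas  miss  (counter 3, T1.r 2)
[8] T2.cas  miss  (counter 3, T2.r 2)
[9] T0.cas  hit  (counter 4, T0.r 3)
[10] T3.cas  miss  (counter 4, T3.r 2)
[11] T3.load  rd  (counter 4, T3.r 4)
[12] T3.cas  hit  (counter 5, T3.r 4)
[13] T3.load  rd  (counter 5, T3.r 5)
[14] T3.cas  hit  (counter 6, T3.r 5)
[15] T3.load  rd  (counter 6, T3.r 6)
[16] T3.cas  hit  (counter 7, T3.r 6)
Flip is step 7.

step = 7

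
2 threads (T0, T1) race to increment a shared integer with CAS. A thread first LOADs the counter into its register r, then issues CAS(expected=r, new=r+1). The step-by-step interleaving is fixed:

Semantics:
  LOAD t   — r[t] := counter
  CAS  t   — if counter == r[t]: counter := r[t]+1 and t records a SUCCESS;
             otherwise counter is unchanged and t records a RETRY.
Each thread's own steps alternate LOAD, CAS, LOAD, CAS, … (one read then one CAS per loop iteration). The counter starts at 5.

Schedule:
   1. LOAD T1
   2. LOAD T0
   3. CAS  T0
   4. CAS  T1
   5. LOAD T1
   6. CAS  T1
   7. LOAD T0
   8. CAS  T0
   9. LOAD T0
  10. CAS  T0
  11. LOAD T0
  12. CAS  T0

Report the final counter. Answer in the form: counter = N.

counter = 10

step 1: T1 LOAD ⇒ load; ctr=5 reg=5
step 2: T0 LOAD ⇒ load; ctr=5 reg=5
step 3: T0 CAS ⇒ ok; ctr=6 reg=5
step 4: T1 CAS ⇒ retry; ctr=6 reg=5
step 5: T1 LOAD ⇒ load; ctr=6 reg=6
step 6: T1 CAS ⇒ ok; ctr=7 reg=6
step 7: T0 LOAD ⇒ load; ctr=7 reg=7
step 8: T0 CAS ⇒ ok; ctr=8 reg=7
step 9: T0 LOAD ⇒ load; ctr=8 reg=8
step 10: T0 CAS ⇒ ok; ctr=9 reg=8
step 11: T0 LOAD ⇒ load; ctr=9 reg=9
step 12: T0 CAS ⇒ ok; ctr=10 reg=9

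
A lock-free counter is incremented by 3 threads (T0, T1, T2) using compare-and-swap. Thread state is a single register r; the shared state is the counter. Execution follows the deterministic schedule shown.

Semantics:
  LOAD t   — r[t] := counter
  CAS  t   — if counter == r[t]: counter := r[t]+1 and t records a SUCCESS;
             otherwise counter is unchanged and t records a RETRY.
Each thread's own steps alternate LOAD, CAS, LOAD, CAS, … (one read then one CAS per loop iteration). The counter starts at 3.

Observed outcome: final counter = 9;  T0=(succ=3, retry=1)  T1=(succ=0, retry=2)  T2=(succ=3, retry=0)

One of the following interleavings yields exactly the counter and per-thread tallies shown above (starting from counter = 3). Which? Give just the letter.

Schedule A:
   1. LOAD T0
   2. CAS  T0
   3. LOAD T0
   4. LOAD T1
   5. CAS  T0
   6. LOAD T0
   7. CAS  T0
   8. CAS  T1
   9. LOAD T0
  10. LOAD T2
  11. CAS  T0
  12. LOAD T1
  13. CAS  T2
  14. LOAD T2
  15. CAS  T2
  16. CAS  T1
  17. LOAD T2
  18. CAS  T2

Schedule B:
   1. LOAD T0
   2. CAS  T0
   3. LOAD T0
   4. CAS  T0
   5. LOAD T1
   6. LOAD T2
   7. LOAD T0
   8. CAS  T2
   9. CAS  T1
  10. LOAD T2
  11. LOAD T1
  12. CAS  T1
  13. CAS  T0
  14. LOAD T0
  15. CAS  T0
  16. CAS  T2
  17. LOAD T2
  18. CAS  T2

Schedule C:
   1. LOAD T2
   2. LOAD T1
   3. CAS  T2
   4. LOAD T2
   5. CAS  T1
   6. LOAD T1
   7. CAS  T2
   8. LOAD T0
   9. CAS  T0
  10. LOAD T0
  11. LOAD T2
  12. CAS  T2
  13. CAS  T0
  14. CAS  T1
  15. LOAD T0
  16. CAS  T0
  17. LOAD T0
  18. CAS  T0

Tracing schedule C:
T2 LOAD — after: cnt=3, r=3 — load
T1 LOAD — after: cnt=3, r=3 — load
T2 CAS — after: cnt=4, r=3 — ok
T2 LOAD — after: cnt=4, r=4 — load
T1 CAS — after: cnt=4, r=3 — retry
T1 LOAD — after: cnt=4, r=4 — load
T2 CAS — after: cnt=5, r=4 — ok
T0 LOAD — after: cnt=5, r=5 — load
T0 CAS — after: cnt=6, r=5 — ok
T0 LOAD — after: cnt=6, r=6 — load
T2 LOAD — after: cnt=6, r=6 — load
T2 CAS — after: cnt=7, r=6 — ok
T0 CAS — after: cnt=7, r=6 — retry
T1 CAS — after: cnt=7, r=4 — retry
T0 LOAD — after: cnt=7, r=7 — load
T0 CAS — after: cnt=8, r=7 — ok
T0 LOAD — after: cnt=8, r=8 — load
T0 CAS — after: cnt=9, r=8 — ok

C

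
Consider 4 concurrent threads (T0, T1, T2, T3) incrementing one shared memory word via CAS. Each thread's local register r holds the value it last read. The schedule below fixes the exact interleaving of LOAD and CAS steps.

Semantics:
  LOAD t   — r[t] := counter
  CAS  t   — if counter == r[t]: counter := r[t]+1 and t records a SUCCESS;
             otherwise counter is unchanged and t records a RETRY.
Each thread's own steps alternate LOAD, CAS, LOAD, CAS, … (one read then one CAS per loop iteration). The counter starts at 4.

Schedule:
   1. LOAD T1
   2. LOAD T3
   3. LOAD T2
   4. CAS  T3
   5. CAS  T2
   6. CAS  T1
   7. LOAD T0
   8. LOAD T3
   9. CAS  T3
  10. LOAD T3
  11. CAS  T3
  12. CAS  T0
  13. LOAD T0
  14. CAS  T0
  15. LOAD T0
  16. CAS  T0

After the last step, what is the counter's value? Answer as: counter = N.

T1 LOAD — after: cnt=4, r=4 — load
T3 LOAD — after: cnt=4, r=4 — load
T2 LOAD — after: cnt=4, r=4 — load
T3 CAS — after: cnt=5, r=4 — ok
T2 CAS — after: cnt=5, r=4 — retry
T1 CAS — after: cnt=5, r=4 — retry
T0 LOAD — after: cnt=5, r=5 — load
T3 LOAD — after: cnt=5, r=5 — load
T3 CAS — after: cnt=6, r=5 — ok
T3 LOAD — after: cnt=6, r=6 — load
T3 CAS — after: cnt=7, r=6 — ok
T0 CAS — after: cnt=7, r=5 — retry
T0 LOAD — after: cnt=7, r=7 — load
T0 CAS — after: cnt=8, r=7 — ok
T0 LOAD — after: cnt=8, r=8 — load
T0 CAS — after: cnt=9, r=8 — ok

counter = 9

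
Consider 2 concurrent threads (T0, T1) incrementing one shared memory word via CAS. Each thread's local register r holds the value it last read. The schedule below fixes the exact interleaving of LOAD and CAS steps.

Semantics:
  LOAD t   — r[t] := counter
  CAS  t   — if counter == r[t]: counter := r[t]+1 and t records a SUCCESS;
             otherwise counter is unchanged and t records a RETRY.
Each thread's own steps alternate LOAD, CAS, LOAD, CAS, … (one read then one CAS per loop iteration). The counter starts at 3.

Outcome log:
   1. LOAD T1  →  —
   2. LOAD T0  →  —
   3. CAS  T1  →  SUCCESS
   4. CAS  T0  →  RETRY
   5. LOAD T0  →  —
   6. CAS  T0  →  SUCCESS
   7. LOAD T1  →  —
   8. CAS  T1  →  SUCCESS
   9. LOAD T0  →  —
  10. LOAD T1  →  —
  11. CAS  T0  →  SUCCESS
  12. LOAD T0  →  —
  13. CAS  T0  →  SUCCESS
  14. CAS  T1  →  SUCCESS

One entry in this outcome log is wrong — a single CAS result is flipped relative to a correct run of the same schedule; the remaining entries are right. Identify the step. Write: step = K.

step = 14

Correct run:
   1) LOAD T1:  M=3  r_T1=3
   2) LOAD T0:  M=3  r_T0=3
   3) CAS  T1:  M=4  r_T1=3 ✓
   4) CAS  T0:  M=4  r_T0=3 ✗
   5) LOAD T0:  M=4  r_T0=4
   6) CAS  T0:  M=5  r_T0=4 ✓
   7) LOAD T1:  M=5  r_T1=5
   8) CAS  T1:  M=6  r_T1=5 ✓
   9) LOAD T0:  M=6  r_T0=6
  10) LOAD T1:  M=6  r_T1=6
  11) CAS  T0:  M=7  r_T0=6 ✓
  12) LOAD T0:  M=7  r_T0=7
  13) CAS  T0:  M=8  r_T0=7 ✓
  14) CAS  T1:  M=8  r_T1=6 ✗
Flip is step 14.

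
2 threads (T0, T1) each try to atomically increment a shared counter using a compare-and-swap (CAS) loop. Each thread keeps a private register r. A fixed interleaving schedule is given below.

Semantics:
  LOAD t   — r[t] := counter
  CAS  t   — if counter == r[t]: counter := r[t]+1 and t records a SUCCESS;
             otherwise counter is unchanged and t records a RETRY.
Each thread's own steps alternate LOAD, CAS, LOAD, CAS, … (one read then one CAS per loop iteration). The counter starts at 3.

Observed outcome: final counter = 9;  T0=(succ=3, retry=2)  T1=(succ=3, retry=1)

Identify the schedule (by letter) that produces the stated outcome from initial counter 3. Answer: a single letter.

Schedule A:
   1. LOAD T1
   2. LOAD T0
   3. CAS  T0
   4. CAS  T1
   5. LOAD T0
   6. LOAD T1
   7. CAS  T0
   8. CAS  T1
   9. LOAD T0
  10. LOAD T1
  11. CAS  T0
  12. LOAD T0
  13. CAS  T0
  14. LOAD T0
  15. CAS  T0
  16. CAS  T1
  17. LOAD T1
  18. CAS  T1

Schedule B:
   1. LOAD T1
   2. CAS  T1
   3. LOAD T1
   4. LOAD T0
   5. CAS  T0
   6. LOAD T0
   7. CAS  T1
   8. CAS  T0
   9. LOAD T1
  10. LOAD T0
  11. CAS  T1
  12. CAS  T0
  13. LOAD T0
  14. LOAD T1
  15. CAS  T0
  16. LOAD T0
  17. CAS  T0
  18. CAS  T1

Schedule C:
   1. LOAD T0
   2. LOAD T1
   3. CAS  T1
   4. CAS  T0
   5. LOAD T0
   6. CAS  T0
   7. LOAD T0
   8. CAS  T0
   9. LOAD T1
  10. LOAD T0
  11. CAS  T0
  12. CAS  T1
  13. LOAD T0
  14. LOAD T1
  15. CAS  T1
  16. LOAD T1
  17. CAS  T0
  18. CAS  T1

Simulating candidate C:
#1 T0 reads 3
#2 T1 reads 3
#3 T1 CAS(3→4) writes; counter now 4
#4 T0 CAS(3→4) fails; counter now 4
#5 T0 reads 4
#6 T0 CAS(4→5) writes; counter now 5
#7 T0 reads 5
#8 T0 CAS(5→6) writes; counter now 6
#9 T1 reads 6
#10 T0 reads 6
#11 T0 CAS(6→7) writes; counter now 7
#12 T1 CAS(6→7) fails; counter now 7
#13 T0 reads 7
#14 T1 reads 7
#15 T1 CAS(7→8) writes; counter now 8
#16 T1 reads 8
#17 T0 CAS(7→8) fails; counter now 8
#18 T1 CAS(8→9) writes; counter now 9

C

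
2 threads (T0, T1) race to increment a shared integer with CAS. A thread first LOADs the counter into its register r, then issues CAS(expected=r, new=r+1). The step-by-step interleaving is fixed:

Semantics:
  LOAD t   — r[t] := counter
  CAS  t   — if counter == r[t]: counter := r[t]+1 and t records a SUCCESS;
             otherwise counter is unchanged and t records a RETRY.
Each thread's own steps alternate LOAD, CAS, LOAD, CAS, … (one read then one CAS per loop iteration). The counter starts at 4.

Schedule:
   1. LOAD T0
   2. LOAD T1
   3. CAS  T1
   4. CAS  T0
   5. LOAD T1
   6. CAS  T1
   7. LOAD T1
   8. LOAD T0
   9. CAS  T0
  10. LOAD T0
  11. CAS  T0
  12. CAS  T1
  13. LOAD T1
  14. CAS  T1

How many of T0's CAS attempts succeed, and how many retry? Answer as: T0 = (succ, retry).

T0 = (2, 1)

   1) LOAD T0:  M=4  r_T0=4
   2) LOAD T1:  M=4  r_T1=4
   3) CAS  T1:  M=5  r_T1=4 ✓
   4) CAS  T0:  M=5  r_T0=4 ✗
   5) LOAD T1:  M=5  r_T1=5
   6) CAS  T1:  M=6  r_T1=5 ✓
   7) LOAD T1:  M=6  r_T1=6
   8) LOAD T0:  M=6  r_T0=6
   9) CAS  T0:  M=7  r_T0=6 ✓
  10) LOAD T0:  M=7  r_T0=7
  11) CAS  T0:  M=8  r_T0=7 ✓
  12) CAS  T1:  M=8  r_T1=6 ✗
  13) LOAD T1:  M=8  r_T1=8
  14) CAS  T1:  M=9  r_T1=8 ✓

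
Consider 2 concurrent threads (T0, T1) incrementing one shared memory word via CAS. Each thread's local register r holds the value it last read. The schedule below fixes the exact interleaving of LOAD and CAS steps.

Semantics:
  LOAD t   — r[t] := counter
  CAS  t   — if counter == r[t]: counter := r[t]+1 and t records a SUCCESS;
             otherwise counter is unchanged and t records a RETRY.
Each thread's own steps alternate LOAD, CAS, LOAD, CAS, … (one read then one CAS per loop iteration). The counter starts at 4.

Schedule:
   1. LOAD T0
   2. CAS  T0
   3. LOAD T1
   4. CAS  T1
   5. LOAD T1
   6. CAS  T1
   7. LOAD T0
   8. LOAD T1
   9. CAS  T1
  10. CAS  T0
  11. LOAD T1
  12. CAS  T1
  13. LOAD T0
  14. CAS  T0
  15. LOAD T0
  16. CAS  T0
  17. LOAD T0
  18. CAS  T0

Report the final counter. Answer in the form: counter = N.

T0 LOAD — after: cnt=4, r=4 — load
T0 CAS — after: cnt=5, r=4 — ok
T1 LOAD — after: cnt=5, r=5 — load
T1 CAS — after: cnt=6, r=5 — ok
T1 LOAD — after: cnt=6, r=6 — load
T1 CAS — after: cnt=7, r=6 — ok
T0 LOAD — after: cnt=7, r=7 — load
T1 LOAD — after: cnt=7, r=7 — load
T1 CAS — after: cnt=8, r=7 — ok
T0 CAS — after: cnt=8, r=7 — retry
T1 LOAD — after: cnt=8, r=8 — load
T1 CAS — after: cnt=9, r=8 — ok
T0 LOAD — after: cnt=9, r=9 — load
T0 CAS — after: cnt=10, r=9 — ok
T0 LOAD — after: cnt=10, r=10 — load
T0 CAS — after: cnt=11, r=10 — ok
T0 LOAD — after: cnt=11, r=11 — load
T0 CAS — after: cnt=12, r=11 — ok

counter = 12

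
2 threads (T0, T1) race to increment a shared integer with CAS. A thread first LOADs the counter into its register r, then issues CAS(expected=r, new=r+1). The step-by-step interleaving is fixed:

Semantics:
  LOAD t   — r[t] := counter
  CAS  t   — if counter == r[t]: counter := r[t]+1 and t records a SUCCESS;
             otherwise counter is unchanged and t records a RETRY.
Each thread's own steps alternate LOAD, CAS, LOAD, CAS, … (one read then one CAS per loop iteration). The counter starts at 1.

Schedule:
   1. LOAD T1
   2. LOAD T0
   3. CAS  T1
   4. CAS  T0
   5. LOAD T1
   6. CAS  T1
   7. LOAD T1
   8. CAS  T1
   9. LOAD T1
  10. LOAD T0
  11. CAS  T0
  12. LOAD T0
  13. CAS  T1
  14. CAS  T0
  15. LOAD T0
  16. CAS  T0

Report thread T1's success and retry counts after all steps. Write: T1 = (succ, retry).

T1 = (3, 1)

[1] T1.load  rd  (counter 1, T1.r 1)
[2] T0.load  rd  (counter 1, T0.r 1)
[3] T1.cas  hit  (counter 2, T1.r 1)
[4] T0.cas  miss  (counter 2, T0.r 1)
[5] T1.load  rd  (counter 2, T1.r 2)
[6] T1.cas  hit  (counter 3, T1.r 2)
[7] T1.load  rd  (counter 3, T1.r 3)
[8] T1.cas  hit  (counter 4, T1.r 3)
[9] T1.load  rd  (counter 4, T1.r 4)
[10] T0.load  rd  (counter 4, T0.r 4)
[11] T0.cas  hit  (counter 5, T0.r 4)
[12] T0.load  rd  (counter 5, T0.r 5)
[13] T1.cas  miss  (counter 5, T1.r 4)
[14] T0.cas  hit  (counter 6, T0.r 5)
[15] T0.load  rd  (counter 6, T0.r 6)
[16] T0.cas  hit  (counter 7, T0.r 6)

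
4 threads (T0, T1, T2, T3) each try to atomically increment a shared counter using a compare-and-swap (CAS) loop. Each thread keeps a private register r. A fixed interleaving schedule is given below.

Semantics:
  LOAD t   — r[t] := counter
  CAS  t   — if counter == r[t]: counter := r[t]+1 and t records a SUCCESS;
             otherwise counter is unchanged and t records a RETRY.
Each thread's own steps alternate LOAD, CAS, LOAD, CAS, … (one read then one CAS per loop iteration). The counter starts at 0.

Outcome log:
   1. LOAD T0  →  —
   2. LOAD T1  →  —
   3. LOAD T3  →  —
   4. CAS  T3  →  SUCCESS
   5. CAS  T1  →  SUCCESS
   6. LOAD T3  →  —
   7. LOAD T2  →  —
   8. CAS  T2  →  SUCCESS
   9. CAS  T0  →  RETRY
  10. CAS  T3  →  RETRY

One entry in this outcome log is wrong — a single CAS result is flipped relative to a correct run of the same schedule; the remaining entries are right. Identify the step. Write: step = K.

step = 5

Correct run:
   1) LOAD T0:  M=0  r_T0=0
   2) LOAD T1:  M=0  r_T1=0
   3) LOAD T3:  M=0  r_T3=0
   4) CAS  T3:  M=1  r_T3=0 ✓
   5) CAS  T1:  M=1  r_T1=0 ✗
   6) LOAD T3:  M=1  r_T3=1
   7) LOAD T2:  M=1  r_T2=1
   8) CAS  T2:  M=2  r_T2=1 ✓
   9) CAS  T0:  M=2  r_T0=0 ✗
  10) CAS  T3:  M=2  r_T3=1 ✗
Flip is step 5.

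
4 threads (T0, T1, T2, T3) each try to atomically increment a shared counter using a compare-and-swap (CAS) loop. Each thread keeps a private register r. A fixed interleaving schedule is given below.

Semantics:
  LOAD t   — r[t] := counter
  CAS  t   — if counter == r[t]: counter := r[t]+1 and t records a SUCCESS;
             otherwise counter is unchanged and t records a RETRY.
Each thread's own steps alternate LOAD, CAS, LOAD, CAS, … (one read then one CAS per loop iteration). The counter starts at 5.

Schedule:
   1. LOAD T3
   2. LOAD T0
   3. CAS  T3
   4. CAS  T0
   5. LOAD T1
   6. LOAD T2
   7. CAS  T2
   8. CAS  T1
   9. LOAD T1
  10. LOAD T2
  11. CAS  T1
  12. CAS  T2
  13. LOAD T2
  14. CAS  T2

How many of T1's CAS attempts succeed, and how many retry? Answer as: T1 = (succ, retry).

T1 = (1, 1)

   1) LOAD T3:  M=5  r_T3=5
   2) LOAD T0:  M=5  r_T0=5
   3) CAS  T3:  M=6  r_T3=5 ✓
   4) CAS  T0:  M=6  r_T0=5 ✗
   5) LOAD T1:  M=6  r_T1=6
   6) LOAD T2:  M=6  r_T2=6
   7) CAS  T2:  M=7  r_T2=6 ✓
   8) CAS  T1:  M=7  r_T1=6 ✗
   9) LOAD T1:  M=7  r_T1=7
  10) LOAD T2:  M=7  r_T2=7
  11) CAS  T1:  M=8  r_T1=7 ✓
  12) CAS  T2:  M=8  r_T2=7 ✗
  13) LOAD T2:  M=8  r_T2=8
  14) CAS  T2:  M=9  r_T2=8 ✓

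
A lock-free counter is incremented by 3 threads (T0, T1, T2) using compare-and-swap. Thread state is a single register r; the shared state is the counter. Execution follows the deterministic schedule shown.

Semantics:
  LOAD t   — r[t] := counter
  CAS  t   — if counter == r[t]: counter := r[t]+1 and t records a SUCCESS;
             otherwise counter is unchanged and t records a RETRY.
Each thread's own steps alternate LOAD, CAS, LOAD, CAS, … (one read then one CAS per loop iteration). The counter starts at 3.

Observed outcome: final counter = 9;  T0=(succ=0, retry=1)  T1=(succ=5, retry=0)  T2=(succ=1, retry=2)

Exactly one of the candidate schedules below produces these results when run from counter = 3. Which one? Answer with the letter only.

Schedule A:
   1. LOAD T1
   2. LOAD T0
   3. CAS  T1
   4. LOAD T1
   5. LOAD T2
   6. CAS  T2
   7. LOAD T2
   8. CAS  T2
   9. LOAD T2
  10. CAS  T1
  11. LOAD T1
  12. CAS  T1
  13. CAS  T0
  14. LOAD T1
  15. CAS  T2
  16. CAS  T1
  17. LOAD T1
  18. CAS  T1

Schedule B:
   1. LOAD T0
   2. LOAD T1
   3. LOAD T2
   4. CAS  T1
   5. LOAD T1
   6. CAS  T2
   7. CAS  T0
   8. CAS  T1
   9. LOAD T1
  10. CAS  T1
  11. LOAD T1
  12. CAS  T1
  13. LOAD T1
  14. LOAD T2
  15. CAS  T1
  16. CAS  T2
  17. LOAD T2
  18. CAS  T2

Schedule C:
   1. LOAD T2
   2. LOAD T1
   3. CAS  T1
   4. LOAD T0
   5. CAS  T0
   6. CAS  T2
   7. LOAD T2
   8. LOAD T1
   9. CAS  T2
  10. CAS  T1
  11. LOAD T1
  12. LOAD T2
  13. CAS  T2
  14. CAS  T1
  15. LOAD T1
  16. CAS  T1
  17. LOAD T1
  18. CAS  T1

B

Run B:
   1) LOAD T0:  M=3  r_T0=3
   2) LOAD T1:  M=3  r_T1=3
   3) LOAD T2:  M=3  r_T2=3
   4) CAS  T1:  M=4  r_T1=3 ✓
   5) LOAD T1:  M=4  r_T1=4
   6) CAS  T2:  M=4  r_T2=3 ✗
   7) CAS  T0:  M=4  r_T0=3 ✗
   8) CAS  T1:  M=5  r_T1=4 ✓
   9) LOAD T1:  M=5  r_T1=5
  10) CAS  T1:  M=6  r_T1=5 ✓
  11) LOAD T1:  M=6  r_T1=6
  12) CAS  T1:  M=7  r_T1=6 ✓
  13) LOAD T1:  M=7  r_T1=7
  14) LOAD T2:  M=7  r_T2=7
  15) CAS  T1:  M=8  r_T1=7 ✓
  16) CAS  T2:  M=8  r_T2=7 ✗
  17) LOAD T2:  M=8  r_T2=8
  18) CAS  T2:  M=9  r_T2=8 ✓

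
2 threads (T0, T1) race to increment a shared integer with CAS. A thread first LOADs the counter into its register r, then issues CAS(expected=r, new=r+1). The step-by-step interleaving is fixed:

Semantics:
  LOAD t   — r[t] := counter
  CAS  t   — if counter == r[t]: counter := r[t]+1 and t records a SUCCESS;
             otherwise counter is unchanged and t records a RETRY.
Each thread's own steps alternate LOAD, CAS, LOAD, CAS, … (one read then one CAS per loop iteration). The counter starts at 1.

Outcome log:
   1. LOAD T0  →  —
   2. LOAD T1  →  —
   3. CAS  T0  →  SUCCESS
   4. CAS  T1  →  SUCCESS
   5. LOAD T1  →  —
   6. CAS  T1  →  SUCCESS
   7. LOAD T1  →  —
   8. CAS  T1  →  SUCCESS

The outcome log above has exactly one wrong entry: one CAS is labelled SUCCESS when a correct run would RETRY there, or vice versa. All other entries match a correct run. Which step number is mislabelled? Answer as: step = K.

Re-executing:
[1] T0.load  rd  (counter 1, T0.r 1)
[2] T1.load  rd  (counter 1, T1.r 1)
[3] T0.cas  hit  (counter 2, T0.r 1)
[4] T1.cas  miss  (counter 2, T1.r 1)
[5] T1.load  rd  (counter 2, T1.r 2)
[6] T1.cas  hit  (counter 3, T1.r 2)
[7] T1.load  rd  (counter 3, T1.r 3)
[8] T1.cas  hit  (counter 4, T1.r 3)
Log disagrees first at step 4.

step = 4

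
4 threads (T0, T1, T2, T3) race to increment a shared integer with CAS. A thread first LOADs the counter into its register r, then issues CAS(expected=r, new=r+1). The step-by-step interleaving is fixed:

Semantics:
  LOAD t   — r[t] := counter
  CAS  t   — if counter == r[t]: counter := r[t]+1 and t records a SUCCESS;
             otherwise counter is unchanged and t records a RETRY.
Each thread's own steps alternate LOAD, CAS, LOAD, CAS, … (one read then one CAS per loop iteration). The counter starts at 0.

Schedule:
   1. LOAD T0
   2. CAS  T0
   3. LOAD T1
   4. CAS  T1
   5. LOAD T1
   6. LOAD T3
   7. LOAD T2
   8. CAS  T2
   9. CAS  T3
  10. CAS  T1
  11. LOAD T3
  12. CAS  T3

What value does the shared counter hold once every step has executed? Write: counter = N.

T0 LOAD — after: cnt=0, r=0 — load
T0 CAS — after: cnt=1, r=0 — ok
T1 LOAD — after: cnt=1, r=1 — load
T1 CAS — after: cnt=2, r=1 — ok
T1 LOAD — after: cnt=2, r=2 — load
T3 LOAD — after: cnt=2, r=2 — load
T2 LOAD — after: cnt=2, r=2 — load
T2 CAS — after: cnt=3, r=2 — ok
T3 CAS — after: cnt=3, r=2 — retry
T1 CAS — after: cnt=3, r=2 — retry
T3 LOAD — after: cnt=3, r=3 — load
T3 CAS — after: cnt=4, r=3 — ok

counter = 4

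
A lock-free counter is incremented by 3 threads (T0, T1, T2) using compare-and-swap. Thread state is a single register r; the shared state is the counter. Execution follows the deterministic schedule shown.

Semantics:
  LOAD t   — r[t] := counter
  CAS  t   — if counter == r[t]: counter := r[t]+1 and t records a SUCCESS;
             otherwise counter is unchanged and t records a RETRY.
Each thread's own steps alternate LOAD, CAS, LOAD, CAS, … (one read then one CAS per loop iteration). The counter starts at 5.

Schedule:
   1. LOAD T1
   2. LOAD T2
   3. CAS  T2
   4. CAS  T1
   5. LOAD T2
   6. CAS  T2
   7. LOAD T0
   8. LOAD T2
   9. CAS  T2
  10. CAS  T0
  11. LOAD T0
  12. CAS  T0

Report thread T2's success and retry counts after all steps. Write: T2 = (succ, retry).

T2 = (3, 0)

[1] T1.load  rd  (counter 5, T1.r 5)
[2] T2.load  rd  (counter 5, T2.r 5)
[3] T2.cas  hit  (counter 6, T2.r 5)
[4] T1.cas  miss  (counter 6, T1.r 5)
[5] T2.load  rd  (counter 6, T2.r 6)
[6] T2.cas  hit  (counter 7, T2.r 6)
[7] T0.load  rd  (counter 7, T0.r 7)
[8] T2.load  rd  (counter 7, T2.r 7)
[9] T2.cas  hit  (counter 8, T2.r 7)
[10] T0.cas  miss  (counter 8, T0.r 7)
[11] T0.load  rd  (counter 8, T0.r 8)
[12] T0.cas  hit  (counter 9, T0.r 8)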